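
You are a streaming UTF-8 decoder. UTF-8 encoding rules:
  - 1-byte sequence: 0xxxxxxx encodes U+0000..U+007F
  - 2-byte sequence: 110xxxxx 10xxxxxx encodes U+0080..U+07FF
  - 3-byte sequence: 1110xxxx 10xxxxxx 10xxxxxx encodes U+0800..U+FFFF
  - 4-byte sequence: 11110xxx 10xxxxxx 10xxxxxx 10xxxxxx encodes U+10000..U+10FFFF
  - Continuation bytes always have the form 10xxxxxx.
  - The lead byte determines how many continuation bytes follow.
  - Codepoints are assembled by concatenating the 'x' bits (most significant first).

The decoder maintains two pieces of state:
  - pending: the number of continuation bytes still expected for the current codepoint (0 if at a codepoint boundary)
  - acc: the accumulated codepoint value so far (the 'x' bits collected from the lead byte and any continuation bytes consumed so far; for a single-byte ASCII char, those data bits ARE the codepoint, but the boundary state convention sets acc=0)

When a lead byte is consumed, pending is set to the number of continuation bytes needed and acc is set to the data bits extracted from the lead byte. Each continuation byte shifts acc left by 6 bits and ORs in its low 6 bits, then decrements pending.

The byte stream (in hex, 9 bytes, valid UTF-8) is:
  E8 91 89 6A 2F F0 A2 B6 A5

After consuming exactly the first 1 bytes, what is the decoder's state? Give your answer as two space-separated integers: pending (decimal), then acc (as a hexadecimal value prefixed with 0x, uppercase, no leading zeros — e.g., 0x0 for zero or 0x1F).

Byte[0]=E8: 3-byte lead. pending=2, acc=0x8

Answer: 2 0x8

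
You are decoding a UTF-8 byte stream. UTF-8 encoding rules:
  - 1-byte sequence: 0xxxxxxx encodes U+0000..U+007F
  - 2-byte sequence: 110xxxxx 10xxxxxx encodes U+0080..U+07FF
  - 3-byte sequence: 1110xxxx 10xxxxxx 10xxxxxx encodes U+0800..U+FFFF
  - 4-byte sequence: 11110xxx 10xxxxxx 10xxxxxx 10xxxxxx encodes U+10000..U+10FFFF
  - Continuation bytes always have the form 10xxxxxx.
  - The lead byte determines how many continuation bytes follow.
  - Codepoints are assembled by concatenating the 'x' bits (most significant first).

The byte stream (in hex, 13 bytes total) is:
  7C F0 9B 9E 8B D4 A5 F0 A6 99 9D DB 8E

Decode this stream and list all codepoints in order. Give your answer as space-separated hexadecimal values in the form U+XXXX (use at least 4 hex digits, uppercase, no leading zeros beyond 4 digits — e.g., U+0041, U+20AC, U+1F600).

Answer: U+007C U+1B78B U+0525 U+2665D U+06CE

Derivation:
Byte[0]=7C: 1-byte ASCII. cp=U+007C
Byte[1]=F0: 4-byte lead, need 3 cont bytes. acc=0x0
Byte[2]=9B: continuation. acc=(acc<<6)|0x1B=0x1B
Byte[3]=9E: continuation. acc=(acc<<6)|0x1E=0x6DE
Byte[4]=8B: continuation. acc=(acc<<6)|0x0B=0x1B78B
Completed: cp=U+1B78B (starts at byte 1)
Byte[5]=D4: 2-byte lead, need 1 cont bytes. acc=0x14
Byte[6]=A5: continuation. acc=(acc<<6)|0x25=0x525
Completed: cp=U+0525 (starts at byte 5)
Byte[7]=F0: 4-byte lead, need 3 cont bytes. acc=0x0
Byte[8]=A6: continuation. acc=(acc<<6)|0x26=0x26
Byte[9]=99: continuation. acc=(acc<<6)|0x19=0x999
Byte[10]=9D: continuation. acc=(acc<<6)|0x1D=0x2665D
Completed: cp=U+2665D (starts at byte 7)
Byte[11]=DB: 2-byte lead, need 1 cont bytes. acc=0x1B
Byte[12]=8E: continuation. acc=(acc<<6)|0x0E=0x6CE
Completed: cp=U+06CE (starts at byte 11)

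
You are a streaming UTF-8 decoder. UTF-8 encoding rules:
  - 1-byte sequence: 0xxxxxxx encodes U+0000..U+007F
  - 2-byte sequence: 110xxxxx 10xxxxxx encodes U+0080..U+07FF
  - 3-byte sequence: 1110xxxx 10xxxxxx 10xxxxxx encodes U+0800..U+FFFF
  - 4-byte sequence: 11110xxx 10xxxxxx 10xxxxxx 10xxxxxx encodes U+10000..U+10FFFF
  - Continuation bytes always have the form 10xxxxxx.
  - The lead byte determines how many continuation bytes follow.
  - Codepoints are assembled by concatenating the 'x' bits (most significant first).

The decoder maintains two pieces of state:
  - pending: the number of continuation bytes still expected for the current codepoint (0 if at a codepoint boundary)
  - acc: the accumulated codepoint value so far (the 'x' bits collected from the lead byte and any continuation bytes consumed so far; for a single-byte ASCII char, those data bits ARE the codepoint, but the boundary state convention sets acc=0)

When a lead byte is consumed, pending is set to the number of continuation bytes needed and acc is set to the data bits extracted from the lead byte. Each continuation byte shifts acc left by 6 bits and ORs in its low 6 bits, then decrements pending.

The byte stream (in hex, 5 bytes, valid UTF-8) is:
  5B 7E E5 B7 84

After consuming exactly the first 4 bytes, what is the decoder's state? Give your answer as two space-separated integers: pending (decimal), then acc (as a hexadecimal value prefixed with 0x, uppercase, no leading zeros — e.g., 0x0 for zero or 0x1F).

Byte[0]=5B: 1-byte. pending=0, acc=0x0
Byte[1]=7E: 1-byte. pending=0, acc=0x0
Byte[2]=E5: 3-byte lead. pending=2, acc=0x5
Byte[3]=B7: continuation. acc=(acc<<6)|0x37=0x177, pending=1

Answer: 1 0x177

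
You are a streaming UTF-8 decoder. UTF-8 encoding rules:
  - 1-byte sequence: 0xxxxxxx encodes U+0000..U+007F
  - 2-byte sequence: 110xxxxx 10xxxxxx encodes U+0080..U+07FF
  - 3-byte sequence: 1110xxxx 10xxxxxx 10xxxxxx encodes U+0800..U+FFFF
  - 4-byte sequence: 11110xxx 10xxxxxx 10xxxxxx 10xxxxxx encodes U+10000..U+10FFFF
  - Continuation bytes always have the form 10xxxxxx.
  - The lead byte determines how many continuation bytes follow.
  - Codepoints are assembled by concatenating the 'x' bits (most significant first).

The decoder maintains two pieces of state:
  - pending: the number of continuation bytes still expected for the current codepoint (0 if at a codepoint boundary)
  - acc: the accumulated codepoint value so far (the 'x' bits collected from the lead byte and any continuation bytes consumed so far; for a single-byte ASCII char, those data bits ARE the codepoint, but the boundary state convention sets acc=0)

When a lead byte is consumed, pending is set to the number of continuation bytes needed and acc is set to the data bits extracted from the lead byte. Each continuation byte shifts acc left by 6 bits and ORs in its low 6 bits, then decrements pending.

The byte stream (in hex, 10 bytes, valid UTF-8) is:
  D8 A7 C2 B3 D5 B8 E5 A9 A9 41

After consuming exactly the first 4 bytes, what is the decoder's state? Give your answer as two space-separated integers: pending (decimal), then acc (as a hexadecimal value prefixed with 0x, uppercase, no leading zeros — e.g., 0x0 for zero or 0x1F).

Answer: 0 0xB3

Derivation:
Byte[0]=D8: 2-byte lead. pending=1, acc=0x18
Byte[1]=A7: continuation. acc=(acc<<6)|0x27=0x627, pending=0
Byte[2]=C2: 2-byte lead. pending=1, acc=0x2
Byte[3]=B3: continuation. acc=(acc<<6)|0x33=0xB3, pending=0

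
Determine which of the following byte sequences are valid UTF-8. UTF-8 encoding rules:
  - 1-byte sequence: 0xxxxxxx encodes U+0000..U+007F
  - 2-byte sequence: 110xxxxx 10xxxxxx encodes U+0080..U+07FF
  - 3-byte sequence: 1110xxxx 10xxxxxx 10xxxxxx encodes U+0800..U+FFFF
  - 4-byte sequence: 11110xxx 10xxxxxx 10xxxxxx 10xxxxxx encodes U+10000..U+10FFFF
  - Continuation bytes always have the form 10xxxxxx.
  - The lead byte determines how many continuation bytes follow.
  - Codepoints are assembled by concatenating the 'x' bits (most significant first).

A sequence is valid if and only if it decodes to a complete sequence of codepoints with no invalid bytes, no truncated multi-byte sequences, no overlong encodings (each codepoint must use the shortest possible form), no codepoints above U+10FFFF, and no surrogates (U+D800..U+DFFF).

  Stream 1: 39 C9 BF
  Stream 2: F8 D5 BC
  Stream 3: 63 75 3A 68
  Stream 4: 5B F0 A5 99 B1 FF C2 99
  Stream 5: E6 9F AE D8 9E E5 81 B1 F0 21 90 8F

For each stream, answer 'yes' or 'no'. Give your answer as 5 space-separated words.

Stream 1: decodes cleanly. VALID
Stream 2: error at byte offset 0. INVALID
Stream 3: decodes cleanly. VALID
Stream 4: error at byte offset 5. INVALID
Stream 5: error at byte offset 9. INVALID

Answer: yes no yes no no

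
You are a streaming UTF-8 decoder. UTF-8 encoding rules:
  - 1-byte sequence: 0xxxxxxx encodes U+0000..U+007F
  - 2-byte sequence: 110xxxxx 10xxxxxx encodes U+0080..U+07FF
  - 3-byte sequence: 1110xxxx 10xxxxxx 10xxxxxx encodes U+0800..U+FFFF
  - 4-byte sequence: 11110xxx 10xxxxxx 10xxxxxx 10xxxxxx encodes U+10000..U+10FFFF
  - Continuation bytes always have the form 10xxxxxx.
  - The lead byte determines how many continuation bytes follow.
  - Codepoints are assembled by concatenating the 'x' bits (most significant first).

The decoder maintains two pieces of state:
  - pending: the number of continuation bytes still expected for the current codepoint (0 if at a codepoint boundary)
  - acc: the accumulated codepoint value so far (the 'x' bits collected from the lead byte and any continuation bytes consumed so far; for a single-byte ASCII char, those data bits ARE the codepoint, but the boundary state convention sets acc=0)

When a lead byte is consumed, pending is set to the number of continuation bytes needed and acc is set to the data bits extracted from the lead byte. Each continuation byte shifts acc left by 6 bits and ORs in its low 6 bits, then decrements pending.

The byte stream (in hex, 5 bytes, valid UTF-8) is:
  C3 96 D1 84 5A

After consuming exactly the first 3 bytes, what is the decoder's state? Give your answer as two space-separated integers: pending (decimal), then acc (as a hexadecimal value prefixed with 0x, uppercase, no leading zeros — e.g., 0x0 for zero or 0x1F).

Byte[0]=C3: 2-byte lead. pending=1, acc=0x3
Byte[1]=96: continuation. acc=(acc<<6)|0x16=0xD6, pending=0
Byte[2]=D1: 2-byte lead. pending=1, acc=0x11

Answer: 1 0x11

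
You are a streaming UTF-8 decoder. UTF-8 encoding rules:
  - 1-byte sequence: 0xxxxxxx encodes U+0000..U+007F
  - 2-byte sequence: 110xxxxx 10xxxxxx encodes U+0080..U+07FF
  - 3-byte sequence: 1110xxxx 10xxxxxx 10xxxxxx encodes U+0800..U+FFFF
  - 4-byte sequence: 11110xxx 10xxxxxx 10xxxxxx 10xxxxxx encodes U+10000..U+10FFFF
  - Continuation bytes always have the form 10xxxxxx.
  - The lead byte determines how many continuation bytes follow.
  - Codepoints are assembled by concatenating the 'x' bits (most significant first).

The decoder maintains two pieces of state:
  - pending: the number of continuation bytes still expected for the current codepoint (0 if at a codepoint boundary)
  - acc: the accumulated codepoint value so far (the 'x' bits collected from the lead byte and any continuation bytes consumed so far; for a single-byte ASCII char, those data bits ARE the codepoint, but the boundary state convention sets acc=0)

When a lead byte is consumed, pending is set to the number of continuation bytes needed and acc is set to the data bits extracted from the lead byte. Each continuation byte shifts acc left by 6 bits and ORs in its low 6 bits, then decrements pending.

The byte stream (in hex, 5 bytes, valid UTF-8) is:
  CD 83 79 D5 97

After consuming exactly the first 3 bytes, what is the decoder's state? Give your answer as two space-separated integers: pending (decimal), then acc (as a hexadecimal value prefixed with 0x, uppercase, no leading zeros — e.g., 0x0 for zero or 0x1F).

Byte[0]=CD: 2-byte lead. pending=1, acc=0xD
Byte[1]=83: continuation. acc=(acc<<6)|0x03=0x343, pending=0
Byte[2]=79: 1-byte. pending=0, acc=0x0

Answer: 0 0x0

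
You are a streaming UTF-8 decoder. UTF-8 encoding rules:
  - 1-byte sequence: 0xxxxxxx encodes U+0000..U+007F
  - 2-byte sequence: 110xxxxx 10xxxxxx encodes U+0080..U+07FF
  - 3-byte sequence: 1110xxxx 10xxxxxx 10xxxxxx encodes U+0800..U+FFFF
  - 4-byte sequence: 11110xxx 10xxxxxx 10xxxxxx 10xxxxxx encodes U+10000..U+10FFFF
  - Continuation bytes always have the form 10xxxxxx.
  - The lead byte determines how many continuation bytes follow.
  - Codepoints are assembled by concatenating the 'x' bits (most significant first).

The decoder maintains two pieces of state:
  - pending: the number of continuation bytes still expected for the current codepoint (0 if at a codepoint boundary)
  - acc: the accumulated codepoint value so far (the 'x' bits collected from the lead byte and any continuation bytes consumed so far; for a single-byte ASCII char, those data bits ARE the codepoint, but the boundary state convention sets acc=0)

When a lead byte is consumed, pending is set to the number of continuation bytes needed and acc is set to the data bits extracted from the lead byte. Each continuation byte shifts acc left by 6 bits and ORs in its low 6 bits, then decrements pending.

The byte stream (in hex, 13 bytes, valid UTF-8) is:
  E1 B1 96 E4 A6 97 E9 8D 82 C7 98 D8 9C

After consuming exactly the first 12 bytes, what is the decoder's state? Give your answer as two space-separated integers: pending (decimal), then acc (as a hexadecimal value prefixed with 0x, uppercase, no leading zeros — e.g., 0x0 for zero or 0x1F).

Byte[0]=E1: 3-byte lead. pending=2, acc=0x1
Byte[1]=B1: continuation. acc=(acc<<6)|0x31=0x71, pending=1
Byte[2]=96: continuation. acc=(acc<<6)|0x16=0x1C56, pending=0
Byte[3]=E4: 3-byte lead. pending=2, acc=0x4
Byte[4]=A6: continuation. acc=(acc<<6)|0x26=0x126, pending=1
Byte[5]=97: continuation. acc=(acc<<6)|0x17=0x4997, pending=0
Byte[6]=E9: 3-byte lead. pending=2, acc=0x9
Byte[7]=8D: continuation. acc=(acc<<6)|0x0D=0x24D, pending=1
Byte[8]=82: continuation. acc=(acc<<6)|0x02=0x9342, pending=0
Byte[9]=C7: 2-byte lead. pending=1, acc=0x7
Byte[10]=98: continuation. acc=(acc<<6)|0x18=0x1D8, pending=0
Byte[11]=D8: 2-byte lead. pending=1, acc=0x18

Answer: 1 0x18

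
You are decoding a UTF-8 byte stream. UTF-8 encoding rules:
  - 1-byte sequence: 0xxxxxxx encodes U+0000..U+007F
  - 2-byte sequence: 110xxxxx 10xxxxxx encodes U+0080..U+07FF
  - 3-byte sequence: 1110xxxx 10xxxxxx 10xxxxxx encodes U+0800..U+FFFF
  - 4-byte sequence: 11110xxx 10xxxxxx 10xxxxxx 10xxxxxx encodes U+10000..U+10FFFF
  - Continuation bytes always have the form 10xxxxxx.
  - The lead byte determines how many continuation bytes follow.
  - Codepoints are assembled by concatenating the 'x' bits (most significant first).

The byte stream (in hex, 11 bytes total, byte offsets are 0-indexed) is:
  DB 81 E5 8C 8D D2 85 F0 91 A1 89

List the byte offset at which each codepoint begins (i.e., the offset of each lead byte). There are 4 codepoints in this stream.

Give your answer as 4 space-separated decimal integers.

Answer: 0 2 5 7

Derivation:
Byte[0]=DB: 2-byte lead, need 1 cont bytes. acc=0x1B
Byte[1]=81: continuation. acc=(acc<<6)|0x01=0x6C1
Completed: cp=U+06C1 (starts at byte 0)
Byte[2]=E5: 3-byte lead, need 2 cont bytes. acc=0x5
Byte[3]=8C: continuation. acc=(acc<<6)|0x0C=0x14C
Byte[4]=8D: continuation. acc=(acc<<6)|0x0D=0x530D
Completed: cp=U+530D (starts at byte 2)
Byte[5]=D2: 2-byte lead, need 1 cont bytes. acc=0x12
Byte[6]=85: continuation. acc=(acc<<6)|0x05=0x485
Completed: cp=U+0485 (starts at byte 5)
Byte[7]=F0: 4-byte lead, need 3 cont bytes. acc=0x0
Byte[8]=91: continuation. acc=(acc<<6)|0x11=0x11
Byte[9]=A1: continuation. acc=(acc<<6)|0x21=0x461
Byte[10]=89: continuation. acc=(acc<<6)|0x09=0x11849
Completed: cp=U+11849 (starts at byte 7)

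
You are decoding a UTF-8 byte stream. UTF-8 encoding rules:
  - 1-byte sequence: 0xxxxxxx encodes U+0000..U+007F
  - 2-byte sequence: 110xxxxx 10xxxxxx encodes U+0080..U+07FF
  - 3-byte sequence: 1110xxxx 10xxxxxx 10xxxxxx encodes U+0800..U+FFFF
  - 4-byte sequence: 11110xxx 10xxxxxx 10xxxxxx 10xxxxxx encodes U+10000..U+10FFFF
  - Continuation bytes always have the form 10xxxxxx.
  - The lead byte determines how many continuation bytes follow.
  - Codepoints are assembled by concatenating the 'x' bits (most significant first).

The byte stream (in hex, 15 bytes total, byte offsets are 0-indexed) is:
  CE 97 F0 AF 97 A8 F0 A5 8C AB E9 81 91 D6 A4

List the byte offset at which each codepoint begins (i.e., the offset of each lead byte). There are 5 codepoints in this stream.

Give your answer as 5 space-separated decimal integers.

Byte[0]=CE: 2-byte lead, need 1 cont bytes. acc=0xE
Byte[1]=97: continuation. acc=(acc<<6)|0x17=0x397
Completed: cp=U+0397 (starts at byte 0)
Byte[2]=F0: 4-byte lead, need 3 cont bytes. acc=0x0
Byte[3]=AF: continuation. acc=(acc<<6)|0x2F=0x2F
Byte[4]=97: continuation. acc=(acc<<6)|0x17=0xBD7
Byte[5]=A8: continuation. acc=(acc<<6)|0x28=0x2F5E8
Completed: cp=U+2F5E8 (starts at byte 2)
Byte[6]=F0: 4-byte lead, need 3 cont bytes. acc=0x0
Byte[7]=A5: continuation. acc=(acc<<6)|0x25=0x25
Byte[8]=8C: continuation. acc=(acc<<6)|0x0C=0x94C
Byte[9]=AB: continuation. acc=(acc<<6)|0x2B=0x2532B
Completed: cp=U+2532B (starts at byte 6)
Byte[10]=E9: 3-byte lead, need 2 cont bytes. acc=0x9
Byte[11]=81: continuation. acc=(acc<<6)|0x01=0x241
Byte[12]=91: continuation. acc=(acc<<6)|0x11=0x9051
Completed: cp=U+9051 (starts at byte 10)
Byte[13]=D6: 2-byte lead, need 1 cont bytes. acc=0x16
Byte[14]=A4: continuation. acc=(acc<<6)|0x24=0x5A4
Completed: cp=U+05A4 (starts at byte 13)

Answer: 0 2 6 10 13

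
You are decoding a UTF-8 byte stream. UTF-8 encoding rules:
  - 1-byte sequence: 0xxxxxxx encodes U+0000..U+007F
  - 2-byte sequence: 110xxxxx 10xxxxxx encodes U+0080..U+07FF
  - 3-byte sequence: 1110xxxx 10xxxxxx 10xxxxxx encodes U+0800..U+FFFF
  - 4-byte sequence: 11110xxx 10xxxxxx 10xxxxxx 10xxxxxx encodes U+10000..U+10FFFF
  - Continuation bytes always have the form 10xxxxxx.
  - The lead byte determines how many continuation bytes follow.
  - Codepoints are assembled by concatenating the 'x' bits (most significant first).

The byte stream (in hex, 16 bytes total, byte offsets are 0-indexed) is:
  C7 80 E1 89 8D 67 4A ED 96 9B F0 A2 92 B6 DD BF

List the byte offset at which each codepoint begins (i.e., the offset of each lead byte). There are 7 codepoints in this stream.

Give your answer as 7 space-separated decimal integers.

Answer: 0 2 5 6 7 10 14

Derivation:
Byte[0]=C7: 2-byte lead, need 1 cont bytes. acc=0x7
Byte[1]=80: continuation. acc=(acc<<6)|0x00=0x1C0
Completed: cp=U+01C0 (starts at byte 0)
Byte[2]=E1: 3-byte lead, need 2 cont bytes. acc=0x1
Byte[3]=89: continuation. acc=(acc<<6)|0x09=0x49
Byte[4]=8D: continuation. acc=(acc<<6)|0x0D=0x124D
Completed: cp=U+124D (starts at byte 2)
Byte[5]=67: 1-byte ASCII. cp=U+0067
Byte[6]=4A: 1-byte ASCII. cp=U+004A
Byte[7]=ED: 3-byte lead, need 2 cont bytes. acc=0xD
Byte[8]=96: continuation. acc=(acc<<6)|0x16=0x356
Byte[9]=9B: continuation. acc=(acc<<6)|0x1B=0xD59B
Completed: cp=U+D59B (starts at byte 7)
Byte[10]=F0: 4-byte lead, need 3 cont bytes. acc=0x0
Byte[11]=A2: continuation. acc=(acc<<6)|0x22=0x22
Byte[12]=92: continuation. acc=(acc<<6)|0x12=0x892
Byte[13]=B6: continuation. acc=(acc<<6)|0x36=0x224B6
Completed: cp=U+224B6 (starts at byte 10)
Byte[14]=DD: 2-byte lead, need 1 cont bytes. acc=0x1D
Byte[15]=BF: continuation. acc=(acc<<6)|0x3F=0x77F
Completed: cp=U+077F (starts at byte 14)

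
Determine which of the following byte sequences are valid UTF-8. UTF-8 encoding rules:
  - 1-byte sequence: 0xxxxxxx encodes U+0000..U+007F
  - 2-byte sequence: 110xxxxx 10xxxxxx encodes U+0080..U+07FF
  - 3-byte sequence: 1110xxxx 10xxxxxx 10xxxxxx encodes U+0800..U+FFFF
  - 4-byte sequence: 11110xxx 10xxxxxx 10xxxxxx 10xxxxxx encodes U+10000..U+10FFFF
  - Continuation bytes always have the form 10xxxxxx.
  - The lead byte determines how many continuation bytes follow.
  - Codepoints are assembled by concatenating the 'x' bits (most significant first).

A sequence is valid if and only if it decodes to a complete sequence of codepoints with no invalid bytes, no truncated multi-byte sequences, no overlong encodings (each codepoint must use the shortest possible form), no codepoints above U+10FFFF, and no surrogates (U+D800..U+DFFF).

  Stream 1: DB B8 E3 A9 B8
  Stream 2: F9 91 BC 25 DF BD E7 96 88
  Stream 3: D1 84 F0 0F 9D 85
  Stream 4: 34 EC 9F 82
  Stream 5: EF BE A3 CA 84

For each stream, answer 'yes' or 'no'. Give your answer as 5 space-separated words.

Answer: yes no no yes yes

Derivation:
Stream 1: decodes cleanly. VALID
Stream 2: error at byte offset 0. INVALID
Stream 3: error at byte offset 3. INVALID
Stream 4: decodes cleanly. VALID
Stream 5: decodes cleanly. VALID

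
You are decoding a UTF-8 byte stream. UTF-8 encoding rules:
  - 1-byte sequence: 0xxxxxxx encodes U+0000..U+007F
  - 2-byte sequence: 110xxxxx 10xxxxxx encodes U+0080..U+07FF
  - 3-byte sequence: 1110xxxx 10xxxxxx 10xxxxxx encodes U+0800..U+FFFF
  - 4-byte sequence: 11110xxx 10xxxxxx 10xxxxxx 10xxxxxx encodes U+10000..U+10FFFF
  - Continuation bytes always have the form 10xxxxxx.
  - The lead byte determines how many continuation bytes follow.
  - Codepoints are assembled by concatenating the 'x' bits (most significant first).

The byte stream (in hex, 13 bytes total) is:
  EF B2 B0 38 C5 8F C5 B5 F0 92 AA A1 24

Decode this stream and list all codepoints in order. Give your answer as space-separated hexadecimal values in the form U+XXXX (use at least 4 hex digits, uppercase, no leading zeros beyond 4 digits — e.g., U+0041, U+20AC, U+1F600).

Answer: U+FCB0 U+0038 U+014F U+0175 U+12AA1 U+0024

Derivation:
Byte[0]=EF: 3-byte lead, need 2 cont bytes. acc=0xF
Byte[1]=B2: continuation. acc=(acc<<6)|0x32=0x3F2
Byte[2]=B0: continuation. acc=(acc<<6)|0x30=0xFCB0
Completed: cp=U+FCB0 (starts at byte 0)
Byte[3]=38: 1-byte ASCII. cp=U+0038
Byte[4]=C5: 2-byte lead, need 1 cont bytes. acc=0x5
Byte[5]=8F: continuation. acc=(acc<<6)|0x0F=0x14F
Completed: cp=U+014F (starts at byte 4)
Byte[6]=C5: 2-byte lead, need 1 cont bytes. acc=0x5
Byte[7]=B5: continuation. acc=(acc<<6)|0x35=0x175
Completed: cp=U+0175 (starts at byte 6)
Byte[8]=F0: 4-byte lead, need 3 cont bytes. acc=0x0
Byte[9]=92: continuation. acc=(acc<<6)|0x12=0x12
Byte[10]=AA: continuation. acc=(acc<<6)|0x2A=0x4AA
Byte[11]=A1: continuation. acc=(acc<<6)|0x21=0x12AA1
Completed: cp=U+12AA1 (starts at byte 8)
Byte[12]=24: 1-byte ASCII. cp=U+0024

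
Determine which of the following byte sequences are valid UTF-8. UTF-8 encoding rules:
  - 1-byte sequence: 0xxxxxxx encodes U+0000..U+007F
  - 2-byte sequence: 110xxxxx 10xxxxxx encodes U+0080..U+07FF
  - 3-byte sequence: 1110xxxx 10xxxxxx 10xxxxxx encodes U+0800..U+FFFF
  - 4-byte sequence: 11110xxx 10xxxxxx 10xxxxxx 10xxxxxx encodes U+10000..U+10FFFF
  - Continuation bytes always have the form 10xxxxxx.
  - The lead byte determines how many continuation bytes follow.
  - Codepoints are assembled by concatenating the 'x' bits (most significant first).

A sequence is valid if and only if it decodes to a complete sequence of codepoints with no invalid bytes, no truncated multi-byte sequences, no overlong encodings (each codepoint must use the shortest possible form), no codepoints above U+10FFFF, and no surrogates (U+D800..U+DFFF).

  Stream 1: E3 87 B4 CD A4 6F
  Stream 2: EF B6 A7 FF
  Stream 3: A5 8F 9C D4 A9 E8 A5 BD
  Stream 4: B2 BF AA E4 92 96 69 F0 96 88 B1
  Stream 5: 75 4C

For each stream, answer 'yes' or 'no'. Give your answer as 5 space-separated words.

Stream 1: decodes cleanly. VALID
Stream 2: error at byte offset 3. INVALID
Stream 3: error at byte offset 0. INVALID
Stream 4: error at byte offset 0. INVALID
Stream 5: decodes cleanly. VALID

Answer: yes no no no yes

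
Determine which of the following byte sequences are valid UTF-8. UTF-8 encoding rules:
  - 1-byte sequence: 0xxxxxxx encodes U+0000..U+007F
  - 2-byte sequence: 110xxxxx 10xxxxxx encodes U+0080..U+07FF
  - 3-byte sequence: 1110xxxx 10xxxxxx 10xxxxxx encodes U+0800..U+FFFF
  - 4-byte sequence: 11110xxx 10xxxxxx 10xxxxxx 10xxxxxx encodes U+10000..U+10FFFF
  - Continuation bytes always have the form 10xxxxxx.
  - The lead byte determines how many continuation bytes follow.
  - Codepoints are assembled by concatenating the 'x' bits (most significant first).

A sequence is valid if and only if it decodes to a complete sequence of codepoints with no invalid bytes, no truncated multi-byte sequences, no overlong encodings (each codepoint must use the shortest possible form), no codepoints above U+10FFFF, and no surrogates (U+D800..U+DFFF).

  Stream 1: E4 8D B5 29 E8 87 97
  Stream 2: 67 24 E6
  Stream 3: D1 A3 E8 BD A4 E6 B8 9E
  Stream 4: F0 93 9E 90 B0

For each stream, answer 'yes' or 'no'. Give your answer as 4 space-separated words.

Answer: yes no yes no

Derivation:
Stream 1: decodes cleanly. VALID
Stream 2: error at byte offset 3. INVALID
Stream 3: decodes cleanly. VALID
Stream 4: error at byte offset 4. INVALID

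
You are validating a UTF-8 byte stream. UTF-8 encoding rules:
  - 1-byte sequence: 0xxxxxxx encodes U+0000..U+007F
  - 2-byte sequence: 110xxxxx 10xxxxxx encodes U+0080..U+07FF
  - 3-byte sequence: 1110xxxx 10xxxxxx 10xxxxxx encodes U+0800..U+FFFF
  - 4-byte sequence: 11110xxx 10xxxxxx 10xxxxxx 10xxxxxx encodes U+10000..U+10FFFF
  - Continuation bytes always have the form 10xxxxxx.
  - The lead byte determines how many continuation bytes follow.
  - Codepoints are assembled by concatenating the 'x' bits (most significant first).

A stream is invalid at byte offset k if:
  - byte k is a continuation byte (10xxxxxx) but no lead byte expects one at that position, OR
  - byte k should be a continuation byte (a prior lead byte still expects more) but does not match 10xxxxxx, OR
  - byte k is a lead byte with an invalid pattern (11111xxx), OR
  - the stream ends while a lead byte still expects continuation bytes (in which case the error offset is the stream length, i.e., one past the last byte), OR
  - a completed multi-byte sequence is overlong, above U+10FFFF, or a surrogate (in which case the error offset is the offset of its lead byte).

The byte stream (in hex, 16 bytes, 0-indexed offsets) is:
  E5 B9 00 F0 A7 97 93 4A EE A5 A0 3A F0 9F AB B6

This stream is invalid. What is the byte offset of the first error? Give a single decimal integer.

Answer: 2

Derivation:
Byte[0]=E5: 3-byte lead, need 2 cont bytes. acc=0x5
Byte[1]=B9: continuation. acc=(acc<<6)|0x39=0x179
Byte[2]=00: expected 10xxxxxx continuation. INVALID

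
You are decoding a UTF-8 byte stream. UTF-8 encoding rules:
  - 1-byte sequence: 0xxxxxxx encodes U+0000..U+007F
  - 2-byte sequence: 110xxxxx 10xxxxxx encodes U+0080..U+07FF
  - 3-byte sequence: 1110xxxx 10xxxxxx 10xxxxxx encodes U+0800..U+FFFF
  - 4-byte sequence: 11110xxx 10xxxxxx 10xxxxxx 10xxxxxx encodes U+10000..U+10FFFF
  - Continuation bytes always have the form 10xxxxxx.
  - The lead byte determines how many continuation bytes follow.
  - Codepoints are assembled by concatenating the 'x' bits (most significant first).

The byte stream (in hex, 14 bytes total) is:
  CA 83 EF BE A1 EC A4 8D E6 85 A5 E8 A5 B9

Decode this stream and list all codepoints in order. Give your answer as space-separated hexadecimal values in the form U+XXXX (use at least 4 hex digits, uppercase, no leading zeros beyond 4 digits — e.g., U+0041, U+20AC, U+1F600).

Byte[0]=CA: 2-byte lead, need 1 cont bytes. acc=0xA
Byte[1]=83: continuation. acc=(acc<<6)|0x03=0x283
Completed: cp=U+0283 (starts at byte 0)
Byte[2]=EF: 3-byte lead, need 2 cont bytes. acc=0xF
Byte[3]=BE: continuation. acc=(acc<<6)|0x3E=0x3FE
Byte[4]=A1: continuation. acc=(acc<<6)|0x21=0xFFA1
Completed: cp=U+FFA1 (starts at byte 2)
Byte[5]=EC: 3-byte lead, need 2 cont bytes. acc=0xC
Byte[6]=A4: continuation. acc=(acc<<6)|0x24=0x324
Byte[7]=8D: continuation. acc=(acc<<6)|0x0D=0xC90D
Completed: cp=U+C90D (starts at byte 5)
Byte[8]=E6: 3-byte lead, need 2 cont bytes. acc=0x6
Byte[9]=85: continuation. acc=(acc<<6)|0x05=0x185
Byte[10]=A5: continuation. acc=(acc<<6)|0x25=0x6165
Completed: cp=U+6165 (starts at byte 8)
Byte[11]=E8: 3-byte lead, need 2 cont bytes. acc=0x8
Byte[12]=A5: continuation. acc=(acc<<6)|0x25=0x225
Byte[13]=B9: continuation. acc=(acc<<6)|0x39=0x8979
Completed: cp=U+8979 (starts at byte 11)

Answer: U+0283 U+FFA1 U+C90D U+6165 U+8979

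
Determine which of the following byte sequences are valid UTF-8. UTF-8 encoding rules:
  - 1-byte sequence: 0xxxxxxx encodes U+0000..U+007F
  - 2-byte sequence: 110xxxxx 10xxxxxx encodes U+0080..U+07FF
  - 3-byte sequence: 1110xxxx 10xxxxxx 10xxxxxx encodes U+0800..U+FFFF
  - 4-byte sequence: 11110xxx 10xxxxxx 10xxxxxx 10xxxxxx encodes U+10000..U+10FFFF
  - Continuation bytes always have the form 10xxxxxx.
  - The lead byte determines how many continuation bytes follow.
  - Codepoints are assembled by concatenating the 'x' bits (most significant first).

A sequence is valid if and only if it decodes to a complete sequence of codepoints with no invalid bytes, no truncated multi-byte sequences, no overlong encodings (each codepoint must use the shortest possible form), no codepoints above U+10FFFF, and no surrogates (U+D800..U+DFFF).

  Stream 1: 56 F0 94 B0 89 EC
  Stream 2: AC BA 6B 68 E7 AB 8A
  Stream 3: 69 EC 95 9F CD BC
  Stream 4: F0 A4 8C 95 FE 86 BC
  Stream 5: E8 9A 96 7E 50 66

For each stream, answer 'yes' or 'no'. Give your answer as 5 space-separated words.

Stream 1: error at byte offset 6. INVALID
Stream 2: error at byte offset 0. INVALID
Stream 3: decodes cleanly. VALID
Stream 4: error at byte offset 4. INVALID
Stream 5: decodes cleanly. VALID

Answer: no no yes no yes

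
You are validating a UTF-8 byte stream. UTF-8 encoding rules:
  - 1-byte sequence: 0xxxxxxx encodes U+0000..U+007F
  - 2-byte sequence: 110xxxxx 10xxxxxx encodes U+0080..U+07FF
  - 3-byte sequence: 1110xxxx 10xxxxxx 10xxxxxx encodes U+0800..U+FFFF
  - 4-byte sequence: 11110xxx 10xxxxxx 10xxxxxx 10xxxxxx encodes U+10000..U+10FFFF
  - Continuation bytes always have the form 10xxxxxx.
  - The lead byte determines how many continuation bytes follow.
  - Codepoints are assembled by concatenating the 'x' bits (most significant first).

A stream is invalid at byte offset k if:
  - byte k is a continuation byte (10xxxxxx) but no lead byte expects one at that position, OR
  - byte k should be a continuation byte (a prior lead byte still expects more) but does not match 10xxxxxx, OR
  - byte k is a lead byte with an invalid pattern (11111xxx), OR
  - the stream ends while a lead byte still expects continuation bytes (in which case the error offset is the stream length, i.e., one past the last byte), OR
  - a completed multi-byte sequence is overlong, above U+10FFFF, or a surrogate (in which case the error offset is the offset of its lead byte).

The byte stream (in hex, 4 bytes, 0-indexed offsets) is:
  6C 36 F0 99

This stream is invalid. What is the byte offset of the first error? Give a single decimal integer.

Byte[0]=6C: 1-byte ASCII. cp=U+006C
Byte[1]=36: 1-byte ASCII. cp=U+0036
Byte[2]=F0: 4-byte lead, need 3 cont bytes. acc=0x0
Byte[3]=99: continuation. acc=(acc<<6)|0x19=0x19
Byte[4]: stream ended, expected continuation. INVALID

Answer: 4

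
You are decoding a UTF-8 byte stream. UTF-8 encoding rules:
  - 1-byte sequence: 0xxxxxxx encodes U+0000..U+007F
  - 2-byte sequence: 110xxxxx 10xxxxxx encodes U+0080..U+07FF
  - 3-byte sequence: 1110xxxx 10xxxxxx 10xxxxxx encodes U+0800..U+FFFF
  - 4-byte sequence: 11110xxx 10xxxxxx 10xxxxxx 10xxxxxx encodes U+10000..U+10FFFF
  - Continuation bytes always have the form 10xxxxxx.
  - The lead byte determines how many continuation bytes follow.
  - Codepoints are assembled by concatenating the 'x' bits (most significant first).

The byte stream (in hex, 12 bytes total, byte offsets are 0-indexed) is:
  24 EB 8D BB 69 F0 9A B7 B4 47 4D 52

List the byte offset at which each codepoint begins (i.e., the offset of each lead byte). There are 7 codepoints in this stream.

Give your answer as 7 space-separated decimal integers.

Answer: 0 1 4 5 9 10 11

Derivation:
Byte[0]=24: 1-byte ASCII. cp=U+0024
Byte[1]=EB: 3-byte lead, need 2 cont bytes. acc=0xB
Byte[2]=8D: continuation. acc=(acc<<6)|0x0D=0x2CD
Byte[3]=BB: continuation. acc=(acc<<6)|0x3B=0xB37B
Completed: cp=U+B37B (starts at byte 1)
Byte[4]=69: 1-byte ASCII. cp=U+0069
Byte[5]=F0: 4-byte lead, need 3 cont bytes. acc=0x0
Byte[6]=9A: continuation. acc=(acc<<6)|0x1A=0x1A
Byte[7]=B7: continuation. acc=(acc<<6)|0x37=0x6B7
Byte[8]=B4: continuation. acc=(acc<<6)|0x34=0x1ADF4
Completed: cp=U+1ADF4 (starts at byte 5)
Byte[9]=47: 1-byte ASCII. cp=U+0047
Byte[10]=4D: 1-byte ASCII. cp=U+004D
Byte[11]=52: 1-byte ASCII. cp=U+0052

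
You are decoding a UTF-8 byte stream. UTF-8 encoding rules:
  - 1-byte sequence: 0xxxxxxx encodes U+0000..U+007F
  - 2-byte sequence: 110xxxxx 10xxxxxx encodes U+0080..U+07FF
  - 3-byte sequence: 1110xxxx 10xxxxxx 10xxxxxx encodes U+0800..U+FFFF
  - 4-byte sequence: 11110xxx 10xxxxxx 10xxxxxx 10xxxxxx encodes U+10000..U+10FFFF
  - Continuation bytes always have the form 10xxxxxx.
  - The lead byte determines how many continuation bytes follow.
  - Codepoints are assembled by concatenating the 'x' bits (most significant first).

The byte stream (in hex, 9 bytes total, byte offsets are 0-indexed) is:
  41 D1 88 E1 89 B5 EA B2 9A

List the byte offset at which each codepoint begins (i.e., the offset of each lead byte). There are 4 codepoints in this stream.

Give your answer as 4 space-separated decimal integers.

Answer: 0 1 3 6

Derivation:
Byte[0]=41: 1-byte ASCII. cp=U+0041
Byte[1]=D1: 2-byte lead, need 1 cont bytes. acc=0x11
Byte[2]=88: continuation. acc=(acc<<6)|0x08=0x448
Completed: cp=U+0448 (starts at byte 1)
Byte[3]=E1: 3-byte lead, need 2 cont bytes. acc=0x1
Byte[4]=89: continuation. acc=(acc<<6)|0x09=0x49
Byte[5]=B5: continuation. acc=(acc<<6)|0x35=0x1275
Completed: cp=U+1275 (starts at byte 3)
Byte[6]=EA: 3-byte lead, need 2 cont bytes. acc=0xA
Byte[7]=B2: continuation. acc=(acc<<6)|0x32=0x2B2
Byte[8]=9A: continuation. acc=(acc<<6)|0x1A=0xAC9A
Completed: cp=U+AC9A (starts at byte 6)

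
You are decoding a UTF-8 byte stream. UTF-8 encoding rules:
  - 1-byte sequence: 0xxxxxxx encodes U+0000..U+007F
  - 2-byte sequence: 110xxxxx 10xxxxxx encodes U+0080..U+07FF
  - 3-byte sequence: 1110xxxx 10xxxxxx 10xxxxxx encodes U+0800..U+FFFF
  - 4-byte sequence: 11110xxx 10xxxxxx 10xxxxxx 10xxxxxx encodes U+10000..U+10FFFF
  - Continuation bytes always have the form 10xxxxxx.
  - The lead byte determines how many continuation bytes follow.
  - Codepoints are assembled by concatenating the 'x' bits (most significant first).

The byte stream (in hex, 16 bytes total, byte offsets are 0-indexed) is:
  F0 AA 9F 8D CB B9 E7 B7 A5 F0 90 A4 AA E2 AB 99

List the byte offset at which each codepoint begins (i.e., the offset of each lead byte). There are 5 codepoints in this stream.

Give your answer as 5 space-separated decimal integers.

Answer: 0 4 6 9 13

Derivation:
Byte[0]=F0: 4-byte lead, need 3 cont bytes. acc=0x0
Byte[1]=AA: continuation. acc=(acc<<6)|0x2A=0x2A
Byte[2]=9F: continuation. acc=(acc<<6)|0x1F=0xA9F
Byte[3]=8D: continuation. acc=(acc<<6)|0x0D=0x2A7CD
Completed: cp=U+2A7CD (starts at byte 0)
Byte[4]=CB: 2-byte lead, need 1 cont bytes. acc=0xB
Byte[5]=B9: continuation. acc=(acc<<6)|0x39=0x2F9
Completed: cp=U+02F9 (starts at byte 4)
Byte[6]=E7: 3-byte lead, need 2 cont bytes. acc=0x7
Byte[7]=B7: continuation. acc=(acc<<6)|0x37=0x1F7
Byte[8]=A5: continuation. acc=(acc<<6)|0x25=0x7DE5
Completed: cp=U+7DE5 (starts at byte 6)
Byte[9]=F0: 4-byte lead, need 3 cont bytes. acc=0x0
Byte[10]=90: continuation. acc=(acc<<6)|0x10=0x10
Byte[11]=A4: continuation. acc=(acc<<6)|0x24=0x424
Byte[12]=AA: continuation. acc=(acc<<6)|0x2A=0x1092A
Completed: cp=U+1092A (starts at byte 9)
Byte[13]=E2: 3-byte lead, need 2 cont bytes. acc=0x2
Byte[14]=AB: continuation. acc=(acc<<6)|0x2B=0xAB
Byte[15]=99: continuation. acc=(acc<<6)|0x19=0x2AD9
Completed: cp=U+2AD9 (starts at byte 13)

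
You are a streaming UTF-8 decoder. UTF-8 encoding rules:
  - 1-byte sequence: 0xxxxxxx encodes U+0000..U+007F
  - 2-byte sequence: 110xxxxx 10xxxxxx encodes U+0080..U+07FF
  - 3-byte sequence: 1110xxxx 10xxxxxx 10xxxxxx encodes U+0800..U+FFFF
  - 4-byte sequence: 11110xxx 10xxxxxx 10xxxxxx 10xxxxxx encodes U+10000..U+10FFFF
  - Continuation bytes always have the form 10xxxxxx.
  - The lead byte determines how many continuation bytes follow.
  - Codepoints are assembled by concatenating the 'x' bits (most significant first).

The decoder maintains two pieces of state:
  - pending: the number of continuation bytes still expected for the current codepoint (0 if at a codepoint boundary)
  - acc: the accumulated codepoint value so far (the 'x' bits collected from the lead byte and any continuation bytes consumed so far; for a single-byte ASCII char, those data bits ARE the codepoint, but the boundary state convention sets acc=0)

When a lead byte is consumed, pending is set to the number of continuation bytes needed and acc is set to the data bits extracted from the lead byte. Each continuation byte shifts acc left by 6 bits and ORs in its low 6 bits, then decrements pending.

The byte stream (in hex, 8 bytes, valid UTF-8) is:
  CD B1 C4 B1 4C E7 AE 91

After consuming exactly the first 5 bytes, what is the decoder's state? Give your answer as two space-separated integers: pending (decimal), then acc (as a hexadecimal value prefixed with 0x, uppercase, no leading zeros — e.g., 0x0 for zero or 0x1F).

Byte[0]=CD: 2-byte lead. pending=1, acc=0xD
Byte[1]=B1: continuation. acc=(acc<<6)|0x31=0x371, pending=0
Byte[2]=C4: 2-byte lead. pending=1, acc=0x4
Byte[3]=B1: continuation. acc=(acc<<6)|0x31=0x131, pending=0
Byte[4]=4C: 1-byte. pending=0, acc=0x0

Answer: 0 0x0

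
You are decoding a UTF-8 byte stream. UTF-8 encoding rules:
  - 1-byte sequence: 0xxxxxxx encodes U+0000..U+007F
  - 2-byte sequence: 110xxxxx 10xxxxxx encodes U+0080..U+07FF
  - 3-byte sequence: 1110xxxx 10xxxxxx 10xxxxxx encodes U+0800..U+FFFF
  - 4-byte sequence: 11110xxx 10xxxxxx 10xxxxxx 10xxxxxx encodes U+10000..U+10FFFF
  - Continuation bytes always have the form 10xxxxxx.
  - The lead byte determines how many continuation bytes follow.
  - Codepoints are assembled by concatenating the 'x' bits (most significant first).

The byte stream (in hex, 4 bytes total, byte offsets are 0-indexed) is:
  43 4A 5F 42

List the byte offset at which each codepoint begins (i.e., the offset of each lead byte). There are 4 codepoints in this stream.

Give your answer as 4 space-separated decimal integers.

Byte[0]=43: 1-byte ASCII. cp=U+0043
Byte[1]=4A: 1-byte ASCII. cp=U+004A
Byte[2]=5F: 1-byte ASCII. cp=U+005F
Byte[3]=42: 1-byte ASCII. cp=U+0042

Answer: 0 1 2 3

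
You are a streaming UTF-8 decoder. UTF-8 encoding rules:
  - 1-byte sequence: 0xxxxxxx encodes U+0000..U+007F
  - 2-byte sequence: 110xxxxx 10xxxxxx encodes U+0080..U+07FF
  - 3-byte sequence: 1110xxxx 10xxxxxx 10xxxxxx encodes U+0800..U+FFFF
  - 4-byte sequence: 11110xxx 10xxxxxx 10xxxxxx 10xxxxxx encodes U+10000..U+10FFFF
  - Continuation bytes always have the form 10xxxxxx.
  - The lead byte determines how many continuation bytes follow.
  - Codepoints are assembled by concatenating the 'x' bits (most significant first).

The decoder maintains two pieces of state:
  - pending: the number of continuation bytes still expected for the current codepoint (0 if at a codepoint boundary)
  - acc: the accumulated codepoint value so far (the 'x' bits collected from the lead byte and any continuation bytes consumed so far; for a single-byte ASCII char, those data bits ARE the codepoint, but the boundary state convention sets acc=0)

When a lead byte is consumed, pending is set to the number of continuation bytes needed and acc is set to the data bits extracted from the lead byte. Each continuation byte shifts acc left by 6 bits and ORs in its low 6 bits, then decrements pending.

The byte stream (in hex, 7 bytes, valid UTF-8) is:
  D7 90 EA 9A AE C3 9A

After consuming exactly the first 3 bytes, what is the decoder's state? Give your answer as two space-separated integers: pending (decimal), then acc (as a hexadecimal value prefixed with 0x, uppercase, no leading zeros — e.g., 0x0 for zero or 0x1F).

Byte[0]=D7: 2-byte lead. pending=1, acc=0x17
Byte[1]=90: continuation. acc=(acc<<6)|0x10=0x5D0, pending=0
Byte[2]=EA: 3-byte lead. pending=2, acc=0xA

Answer: 2 0xA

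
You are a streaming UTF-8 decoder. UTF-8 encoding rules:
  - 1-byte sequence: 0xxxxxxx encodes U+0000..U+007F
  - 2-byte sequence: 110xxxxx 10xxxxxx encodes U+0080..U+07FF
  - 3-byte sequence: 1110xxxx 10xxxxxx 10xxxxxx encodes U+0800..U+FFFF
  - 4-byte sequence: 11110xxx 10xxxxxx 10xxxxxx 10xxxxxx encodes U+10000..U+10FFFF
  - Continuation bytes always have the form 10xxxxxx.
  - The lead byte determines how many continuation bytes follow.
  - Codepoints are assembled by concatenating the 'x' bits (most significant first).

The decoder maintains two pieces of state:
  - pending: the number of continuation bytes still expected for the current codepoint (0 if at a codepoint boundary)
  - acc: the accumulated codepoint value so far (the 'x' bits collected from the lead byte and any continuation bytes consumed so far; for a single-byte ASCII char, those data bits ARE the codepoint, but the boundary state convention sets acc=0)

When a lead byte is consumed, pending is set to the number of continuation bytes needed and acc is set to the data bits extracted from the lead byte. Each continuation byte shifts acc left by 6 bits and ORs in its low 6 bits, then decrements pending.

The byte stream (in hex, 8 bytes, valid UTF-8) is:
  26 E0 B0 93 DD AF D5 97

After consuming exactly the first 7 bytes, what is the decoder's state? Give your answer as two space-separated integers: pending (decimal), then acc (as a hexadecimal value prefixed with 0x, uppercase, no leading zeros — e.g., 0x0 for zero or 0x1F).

Byte[0]=26: 1-byte. pending=0, acc=0x0
Byte[1]=E0: 3-byte lead. pending=2, acc=0x0
Byte[2]=B0: continuation. acc=(acc<<6)|0x30=0x30, pending=1
Byte[3]=93: continuation. acc=(acc<<6)|0x13=0xC13, pending=0
Byte[4]=DD: 2-byte lead. pending=1, acc=0x1D
Byte[5]=AF: continuation. acc=(acc<<6)|0x2F=0x76F, pending=0
Byte[6]=D5: 2-byte lead. pending=1, acc=0x15

Answer: 1 0x15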